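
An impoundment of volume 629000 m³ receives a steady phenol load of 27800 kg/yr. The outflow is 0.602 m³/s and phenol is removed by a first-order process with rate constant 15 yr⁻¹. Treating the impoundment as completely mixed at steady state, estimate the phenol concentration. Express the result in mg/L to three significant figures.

Outflow Q = 0.602 m³/s × 3.156e+07 s/yr = 1.9e+07 m³/yr.
Steady-state CSTR mass balance: W = Q·C + k·V·C, so C = W/(Q + kV).
Q + kV = 1.9e+07 + 15·629000 = 2.843e+07 m³/yr.
C = 27800/2.843e+07 = 0.0009777 kg/m³ = 0.9777 mg/L.

0.978 mg/L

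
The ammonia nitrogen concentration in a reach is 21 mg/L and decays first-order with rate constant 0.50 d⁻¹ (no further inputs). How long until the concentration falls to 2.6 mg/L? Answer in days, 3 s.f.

t = ln(C₀/C)/k = ln(21/2.6)/0.50 = 2.089/0.50 = 4.178 d.

4.18 d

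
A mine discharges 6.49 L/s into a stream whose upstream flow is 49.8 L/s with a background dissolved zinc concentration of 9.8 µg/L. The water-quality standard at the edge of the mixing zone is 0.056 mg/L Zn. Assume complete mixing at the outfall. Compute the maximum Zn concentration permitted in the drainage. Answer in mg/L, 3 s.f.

0.411 mg/L

6.49 L/s = 0.00649 m³/s.
49.8 L/s = 0.0498 m³/s.
9.8 µg/L = 0.0098 mg/L.
Mass balance: 0.056·0.05629 = 0.00649·Cₑ + 0.0498·0.0098.
Cₑ = (0.003152 − 0.000488) / 0.00649 = 0.4105 mg/L.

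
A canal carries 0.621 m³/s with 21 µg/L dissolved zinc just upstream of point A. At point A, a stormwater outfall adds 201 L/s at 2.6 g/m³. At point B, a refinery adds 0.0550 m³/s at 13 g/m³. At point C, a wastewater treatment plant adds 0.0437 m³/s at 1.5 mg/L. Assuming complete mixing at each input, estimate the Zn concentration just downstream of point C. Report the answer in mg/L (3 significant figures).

1.43 mg/L

21 µg/L = 0.021 mg/L.
201 L/s = 0.201 m³/s.
After input A: C = (0.621·0.021 + 0.201·2.6) / 0.822 = 0.6516 mg/L.
After input B: C = (0.822·0.6516 + 0.055·13) / 0.877 = 1.426 mg/L.
After input C: C = (0.877·1.426 + 0.0437·1.5) / 0.9207 = 1.43 mg/L.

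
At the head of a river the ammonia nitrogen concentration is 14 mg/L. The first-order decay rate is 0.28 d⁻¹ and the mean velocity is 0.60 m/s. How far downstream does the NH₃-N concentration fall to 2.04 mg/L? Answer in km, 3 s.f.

From C = C₀·e^(−kt), t = ln(C₀/C)/k = ln(14/2.04)/0.28 = 1.926/0.28 = 6.879 d.
Distance = v·t = 0.60 m/s × 5.943e+05 s = 3.566e+05 m = 356.6 km.

357 km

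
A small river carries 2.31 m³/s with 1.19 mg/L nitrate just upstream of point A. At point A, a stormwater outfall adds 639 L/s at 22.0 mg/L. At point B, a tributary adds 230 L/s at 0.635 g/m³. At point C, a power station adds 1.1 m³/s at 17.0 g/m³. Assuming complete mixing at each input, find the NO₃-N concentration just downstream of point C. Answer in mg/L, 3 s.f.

639 L/s = 0.639 m³/s.
After input A: C = (2.31·1.19 + 0.639·22) / 2.949 = 5.699 mg/L.
230 L/s = 0.23 m³/s.
After input B: C = (2.949·5.699 + 0.23·0.635) / 3.179 = 5.333 mg/L.
After input C: C = (3.179·5.333 + 1.1·17) / 4.279 = 8.332 mg/L.

8.33 mg/L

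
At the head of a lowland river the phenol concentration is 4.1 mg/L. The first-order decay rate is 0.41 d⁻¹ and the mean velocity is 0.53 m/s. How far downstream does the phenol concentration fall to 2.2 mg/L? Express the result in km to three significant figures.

From C = C₀·e^(−kt), t = ln(C₀/C)/k = ln(4.1/2.2)/0.41 = 0.6225/0.41 = 1.518 d.
Distance = v·t = 0.53 m/s × 1.312e+05 s = 6.953e+04 m = 69.53 km.

69.5 km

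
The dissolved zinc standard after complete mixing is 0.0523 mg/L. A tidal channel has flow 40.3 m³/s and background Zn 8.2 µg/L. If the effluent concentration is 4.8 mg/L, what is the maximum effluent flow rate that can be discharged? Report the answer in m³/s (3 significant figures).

8.2 µg/L = 0.0082 mg/L.
Mass balance at complete mixing: C_std·(Q_w + Q_r) = Q_w·C_e + Q_r·C_b.
Rearranging, Q_w = Q_r·(C_std − C_b)/(C_e − C_std) = 40.3·(0.0523 − 0.0082) / (4.8 − 0.0523) = 0.3743 m³/s.

0.374 m³/s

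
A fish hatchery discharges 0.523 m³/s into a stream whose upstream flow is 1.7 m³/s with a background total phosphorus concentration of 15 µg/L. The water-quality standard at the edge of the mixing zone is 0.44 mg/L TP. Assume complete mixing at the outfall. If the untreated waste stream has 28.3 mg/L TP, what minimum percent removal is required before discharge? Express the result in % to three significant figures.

93.6 %

15 µg/L = 0.015 mg/L.
Mass balance: 0.44·2.223 = 0.523·Cₑ + 1.7·0.015.
Cₑ = (0.9781 − 0.0255) / 0.523 = 1.821 mg/L.
Required removal = 1 − 1.821/28.3 = 93.56 %.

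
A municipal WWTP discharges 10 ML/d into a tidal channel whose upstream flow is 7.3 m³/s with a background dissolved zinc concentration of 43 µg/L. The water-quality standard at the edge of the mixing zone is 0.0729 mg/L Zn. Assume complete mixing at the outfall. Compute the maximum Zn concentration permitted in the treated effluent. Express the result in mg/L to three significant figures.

10 ML/d = 0.1157 m³/s.
43 µg/L = 0.043 mg/L.
Mass balance: 0.0729·7.416 = 0.1157·Cₑ + 7.3·0.043.
Cₑ = (0.5406 − 0.3139) / 0.1157 = 1.959 mg/L.

1.96 mg/L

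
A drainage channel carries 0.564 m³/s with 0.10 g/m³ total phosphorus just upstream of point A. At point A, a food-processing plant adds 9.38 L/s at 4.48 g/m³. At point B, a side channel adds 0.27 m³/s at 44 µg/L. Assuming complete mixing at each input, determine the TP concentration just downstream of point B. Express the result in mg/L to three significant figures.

9.38 L/s = 0.00938 m³/s.
After input A: C = (0.564·0.1 + 0.00938·4.48) / 0.5734 = 0.1717 mg/L.
44 µg/L = 0.044 mg/L.
After input B: C = (0.5734·0.1717 + 0.27·0.044) / 0.8434 = 0.1308 mg/L.

0.131 mg/L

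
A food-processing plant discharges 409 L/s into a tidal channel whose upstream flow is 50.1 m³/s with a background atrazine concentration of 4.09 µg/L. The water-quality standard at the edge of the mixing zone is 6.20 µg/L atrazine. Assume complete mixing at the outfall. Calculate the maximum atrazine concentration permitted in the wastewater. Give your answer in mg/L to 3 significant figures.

409 L/s = 0.409 m³/s.
4.09 µg/L = 0.00409 mg/L.
6.20 µg/L = 0.0062 mg/L.
Mass balance: 0.0062·50.51 = 0.409·Cₑ + 50.1·0.00409.
Cₑ = (0.3132 − 0.2049) / 0.409 = 0.2647 mg/L.

0.265 mg/L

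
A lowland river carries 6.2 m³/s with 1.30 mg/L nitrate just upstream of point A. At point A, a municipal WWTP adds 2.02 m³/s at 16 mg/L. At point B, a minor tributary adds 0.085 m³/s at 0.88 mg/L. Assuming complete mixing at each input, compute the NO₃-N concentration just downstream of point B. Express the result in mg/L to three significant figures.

4.87 mg/L

After input A: C = (6.2·1.3 + 2.02·16) / 8.22 = 4.912 mg/L.
After input B: C = (8.22·4.912 + 0.085·0.88) / 8.305 = 4.871 mg/L.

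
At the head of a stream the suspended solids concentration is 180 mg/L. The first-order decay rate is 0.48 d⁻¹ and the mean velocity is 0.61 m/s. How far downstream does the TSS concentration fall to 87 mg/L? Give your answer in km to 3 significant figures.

From C = C₀·e^(−kt), t = ln(C₀/C)/k = ln(180/87)/0.48 = 0.727/0.48 = 1.515 d.
Distance = v·t = 0.61 m/s × 1.309e+05 s = 7.983e+04 m = 79.83 km.

79.8 km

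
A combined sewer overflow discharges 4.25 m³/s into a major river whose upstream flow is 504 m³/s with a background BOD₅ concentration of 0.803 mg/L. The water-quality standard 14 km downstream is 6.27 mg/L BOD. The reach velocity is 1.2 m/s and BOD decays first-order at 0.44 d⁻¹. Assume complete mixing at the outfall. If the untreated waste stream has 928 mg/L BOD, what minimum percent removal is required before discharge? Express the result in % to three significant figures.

Travel time to the compliance point: t = 1.4e+04/1.2 = 1.167e+04 s = 0.135 d; decay factor exp(−0.44·0.135) = 0.9423.
So the concentration just after mixing may be at most 6.27/0.9423 = 6.654 mg/L.
Mass balance: 6.654·508.2 = 4.25·Cₑ + 504·0.803.
Cₑ = (3382 − 404.7) / 4.25 = 700.5 mg/L.
Required removal = 1 − 700.5/928 = 24.52 %.

24.5 %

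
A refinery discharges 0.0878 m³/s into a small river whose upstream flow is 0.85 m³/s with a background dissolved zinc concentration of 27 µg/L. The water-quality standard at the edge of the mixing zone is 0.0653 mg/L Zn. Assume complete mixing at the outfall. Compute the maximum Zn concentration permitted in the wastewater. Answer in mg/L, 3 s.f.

0.436 mg/L

27 µg/L = 0.027 mg/L.
Mass balance: 0.0653·0.9378 = 0.0878·Cₑ + 0.85·0.027.
Cₑ = (0.06124 − 0.02295) / 0.0878 = 0.4361 mg/L.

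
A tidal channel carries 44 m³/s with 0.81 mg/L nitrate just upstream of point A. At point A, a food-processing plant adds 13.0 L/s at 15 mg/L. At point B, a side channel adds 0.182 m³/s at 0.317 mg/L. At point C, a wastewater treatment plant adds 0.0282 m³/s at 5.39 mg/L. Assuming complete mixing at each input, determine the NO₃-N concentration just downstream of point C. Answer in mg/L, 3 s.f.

0.815 mg/L

13.0 L/s = 0.013 m³/s.
After input A: C = (44·0.81 + 0.013·15) / 44.01 = 0.8142 mg/L.
After input B: C = (44.01·0.8142 + 0.182·0.317) / 44.2 = 0.8121 mg/L.
After input C: C = (44.2·0.8121 + 0.0282·5.39) / 44.22 = 0.8151 mg/L.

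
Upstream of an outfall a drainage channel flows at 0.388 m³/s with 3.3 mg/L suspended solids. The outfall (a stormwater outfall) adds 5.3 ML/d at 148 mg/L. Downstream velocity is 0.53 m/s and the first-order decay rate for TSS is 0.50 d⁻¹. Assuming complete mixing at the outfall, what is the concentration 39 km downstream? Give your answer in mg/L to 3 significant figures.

15.1 mg/L

5.3 ML/d = 0.06134 m³/s.
After complete mixing, C₀ = (0.06134·148 + 0.388·3.3) / 0.4493 = 23.05 mg/L.
Travel time t = 3.9e+04 m / 0.53 m/s = 7.358e+04 s = 0.8517 d.
C = 23.05·exp(−0.50·0.8517) = 23.05·0.6532 = 15.06 mg/L.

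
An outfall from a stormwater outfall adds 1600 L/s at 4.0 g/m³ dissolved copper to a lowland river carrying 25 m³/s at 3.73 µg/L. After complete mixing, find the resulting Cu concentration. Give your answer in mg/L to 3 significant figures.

1600 L/s = 1.6 m³/s.
3.73 µg/L = 0.00373 mg/L.
By mass balance at complete mixing, C = (1.6·4 + 25·0.00373) / (1.6 + 25) = 6.493/26.6 = 0.2441 mg/L.

0.244 mg/L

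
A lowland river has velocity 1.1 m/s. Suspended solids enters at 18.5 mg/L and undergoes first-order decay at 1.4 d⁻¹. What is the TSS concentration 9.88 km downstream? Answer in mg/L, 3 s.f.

Travel time t = 9.88 km / 1.1 m/s = 9880/1.1 = 8982 s = 0.104 d.
First-order decay: C = 18.5·exp(−1.4·0.104) = 18.5·0.8646 = 15.99 mg/L.

16.0 mg/L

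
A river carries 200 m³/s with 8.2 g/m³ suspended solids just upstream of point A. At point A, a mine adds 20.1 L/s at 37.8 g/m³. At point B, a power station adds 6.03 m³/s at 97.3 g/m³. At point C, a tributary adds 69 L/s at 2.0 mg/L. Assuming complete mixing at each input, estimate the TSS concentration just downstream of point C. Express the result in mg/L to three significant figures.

10.8 mg/L

20.1 L/s = 0.0201 m³/s.
After input A: C = (200·8.2 + 0.0201·37.8) / 200 = 8.203 mg/L.
After input B: C = (200·8.203 + 6.03·97.3) / 206.1 = 10.81 mg/L.
69 L/s = 0.069 m³/s.
After input C: C = (206.1·10.81 + 0.069·2) / 206.1 = 10.81 mg/L.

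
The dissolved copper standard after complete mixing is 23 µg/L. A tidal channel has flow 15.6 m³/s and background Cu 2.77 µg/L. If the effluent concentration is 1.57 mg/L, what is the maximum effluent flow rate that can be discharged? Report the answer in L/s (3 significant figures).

204 L/s

2.77 µg/L = 0.00277 mg/L.
23 µg/L = 0.023 mg/L.
Mass balance at complete mixing: C_std·(Q_w + Q_r) = Q_w·C_e + Q_r·C_b.
Rearranging, Q_w = Q_r·(C_std − C_b)/(C_e − C_std) = 15.6·(0.023 − 0.00277) / (1.57 − 0.023) = 0.204 m³/s.
= 204 L/s.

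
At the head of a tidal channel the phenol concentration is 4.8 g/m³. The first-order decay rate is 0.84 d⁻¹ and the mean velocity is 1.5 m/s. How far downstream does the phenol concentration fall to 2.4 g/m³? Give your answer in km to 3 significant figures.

107 km

From C = C₀·e^(−kt), t = ln(C₀/C)/k = ln(4.8/2.4)/0.84 = 0.6931/0.84 = 0.8252 d.
Distance = v·t = 1.5 m/s × 7.13e+04 s = 1.069e+05 m = 106.9 km.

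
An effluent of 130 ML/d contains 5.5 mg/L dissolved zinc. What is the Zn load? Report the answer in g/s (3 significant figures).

8.28 g/s

130 ML/d = 1.505 m³/s.
Mass flux = Q·C = 1.505 m³/s × 5.5 g/m³ = 8.275 g/s.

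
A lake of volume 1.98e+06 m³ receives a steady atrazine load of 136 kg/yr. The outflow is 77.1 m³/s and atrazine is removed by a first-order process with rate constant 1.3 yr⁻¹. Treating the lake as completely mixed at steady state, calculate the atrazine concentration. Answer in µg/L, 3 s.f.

0.0558 µg/L

Outflow Q = 77.1 m³/s × 3.156e+07 s/yr = 2.433e+09 m³/yr.
Steady-state CSTR mass balance: W = Q·C + k·V·C, so C = W/(Q + kV).
Q + kV = 2.433e+09 + 1.3·1.98e+06 = 2.436e+09 m³/yr.
C = 136/2.436e+09 = 5.584e-08 kg/m³ = 5.584e-05 mg/L = 0.05584 µg/L.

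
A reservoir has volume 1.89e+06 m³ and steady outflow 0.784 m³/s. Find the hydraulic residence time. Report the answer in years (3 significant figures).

Q = 0.784 m³/s × 3.156e+07 s/yr = 2.474e+07 m³/yr.
Hydraulic residence time τ = V/Q = 1.89e+06/2.474e+07 = 0.07639 yr.

0.0764 yr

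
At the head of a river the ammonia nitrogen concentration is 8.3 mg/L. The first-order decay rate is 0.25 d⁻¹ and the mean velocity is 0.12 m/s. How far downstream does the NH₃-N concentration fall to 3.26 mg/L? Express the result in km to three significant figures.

38.8 km

From C = C₀·e^(−kt), t = ln(C₀/C)/k = ln(8.3/3.26)/0.25 = 0.9345/0.25 = 3.738 d.
Distance = v·t = 0.12 m/s × 3.23e+05 s = 3.876e+04 m = 38.76 km.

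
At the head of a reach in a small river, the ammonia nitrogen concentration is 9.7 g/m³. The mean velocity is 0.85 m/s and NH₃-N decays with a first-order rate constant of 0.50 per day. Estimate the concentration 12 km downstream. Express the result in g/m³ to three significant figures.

Travel time t = 12 km / 0.85 m/s = 1.2e+04/0.85 = 1.412e+04 s = 0.1634 d.
First-order decay: C = 9.7·exp(−0.50·0.1634) = 9.7·0.9215 = 8.939 g/m³.

8.94 g/m³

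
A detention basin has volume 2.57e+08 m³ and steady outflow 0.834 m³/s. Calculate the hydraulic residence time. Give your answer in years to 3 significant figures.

Q = 0.834 m³/s × 3.156e+07 s/yr = 2.632e+07 m³/yr.
Hydraulic residence time τ = V/Q = 2.57e+08/2.632e+07 = 9.765 yr.

9.76 yr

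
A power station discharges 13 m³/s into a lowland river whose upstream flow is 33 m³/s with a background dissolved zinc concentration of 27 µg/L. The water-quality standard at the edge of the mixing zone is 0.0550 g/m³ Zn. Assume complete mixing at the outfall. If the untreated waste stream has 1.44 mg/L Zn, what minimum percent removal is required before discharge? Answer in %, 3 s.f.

27 µg/L = 0.027 mg/L.
Mass balance: 0.055·46 = 13·Cₑ + 33·0.027.
Cₑ = (2.53 − 0.891) / 13 = 0.1261 mg/L.
Required removal = 1 − 0.1261/1.44 = 91.24 %.

91.2 %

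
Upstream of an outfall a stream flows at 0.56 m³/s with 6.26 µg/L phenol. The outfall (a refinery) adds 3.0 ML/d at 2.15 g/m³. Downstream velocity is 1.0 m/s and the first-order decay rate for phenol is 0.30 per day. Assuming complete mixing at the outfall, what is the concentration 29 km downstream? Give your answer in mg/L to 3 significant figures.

0.119 mg/L

3.0 ML/d = 0.03472 m³/s.
6.26 µg/L = 0.00626 mg/L.
After complete mixing, C₀ = (0.03472·2.15 + 0.56·0.00626) / 0.5947 = 0.1314 mg/L.
Travel time t = 2.9e+04 m / 1.0 m/s = 2.9e+04 s = 0.3356 d.
C = 0.1314·exp(−0.30·0.3356) = 0.1314·0.9042 = 0.1188 mg/L.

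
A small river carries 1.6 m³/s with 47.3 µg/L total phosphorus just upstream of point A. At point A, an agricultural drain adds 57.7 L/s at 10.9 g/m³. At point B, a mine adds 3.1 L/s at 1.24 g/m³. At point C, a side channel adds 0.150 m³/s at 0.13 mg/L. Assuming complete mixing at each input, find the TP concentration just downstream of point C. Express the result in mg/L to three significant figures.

0.402 mg/L

47.3 µg/L = 0.0473 mg/L.
57.7 L/s = 0.0577 m³/s.
After input A: C = (1.6·0.0473 + 0.0577·10.9) / 1.658 = 0.4251 mg/L.
3.1 L/s = 0.0031 m³/s.
After input B: C = (1.658·0.4251 + 0.0031·1.24) / 1.661 = 0.4266 mg/L.
After input C: C = (1.661·0.4266 + 0.15·0.13) / 1.811 = 0.402 mg/L.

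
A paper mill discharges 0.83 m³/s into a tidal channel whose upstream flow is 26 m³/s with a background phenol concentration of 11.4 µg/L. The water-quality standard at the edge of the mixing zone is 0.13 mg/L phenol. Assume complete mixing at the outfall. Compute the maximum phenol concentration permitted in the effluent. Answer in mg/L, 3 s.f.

11.4 µg/L = 0.0114 mg/L.
Mass balance: 0.13·26.83 = 0.83·Cₑ + 26·0.0114.
Cₑ = (3.488 − 0.2964) / 0.83 = 3.845 mg/L.

3.85 mg/L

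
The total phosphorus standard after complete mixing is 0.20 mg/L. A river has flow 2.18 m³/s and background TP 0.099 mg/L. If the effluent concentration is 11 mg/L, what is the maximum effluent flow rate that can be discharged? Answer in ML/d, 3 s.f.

1.76 ML/d

Mass balance at complete mixing: C_std·(Q_w + Q_r) = Q_w·C_e + Q_r·C_b.
Rearranging, Q_w = Q_r·(C_std − C_b)/(C_e − C_std) = 2.18·(0.2 − 0.099) / (11 − 0.2) = 0.02039 m³/s.
= 1.761 ML/d.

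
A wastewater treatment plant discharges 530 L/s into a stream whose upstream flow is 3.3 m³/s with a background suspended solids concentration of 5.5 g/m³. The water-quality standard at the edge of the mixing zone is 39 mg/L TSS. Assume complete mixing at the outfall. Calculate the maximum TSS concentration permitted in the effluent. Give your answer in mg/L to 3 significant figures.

530 L/s = 0.53 m³/s.
Mass balance: 39·3.83 = 0.53·Cₑ + 3.3·5.5.
Cₑ = (149.4 − 18.15) / 0.53 = 247.6 mg/L.

248 mg/L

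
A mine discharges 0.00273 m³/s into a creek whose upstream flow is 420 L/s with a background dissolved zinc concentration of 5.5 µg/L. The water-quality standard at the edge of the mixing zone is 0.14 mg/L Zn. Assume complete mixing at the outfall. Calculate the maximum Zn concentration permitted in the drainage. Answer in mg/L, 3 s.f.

20.8 mg/L

420 L/s = 0.42 m³/s.
5.5 µg/L = 0.0055 mg/L.
Mass balance: 0.14·0.4227 = 0.00273·Cₑ + 0.42·0.0055.
Cₑ = (0.05918 − 0.00231) / 0.00273 = 20.83 mg/L.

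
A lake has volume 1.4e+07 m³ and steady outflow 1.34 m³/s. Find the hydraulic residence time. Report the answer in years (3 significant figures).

0.331 yr

Q = 1.34 m³/s × 3.156e+07 s/yr = 4.229e+07 m³/yr.
Hydraulic residence time τ = V/Q = 1.4e+07/4.229e+07 = 0.3311 yr.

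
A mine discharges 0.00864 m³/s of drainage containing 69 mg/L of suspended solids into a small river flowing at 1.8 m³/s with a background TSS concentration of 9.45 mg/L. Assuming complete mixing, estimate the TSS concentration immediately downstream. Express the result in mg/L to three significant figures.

Conservation of mass across the mixing zone: C = (0.00864·69 + 1.8·9.45) / (0.00864 + 1.8) = 17.61/1.809 = 9.734 mg/L.

9.73 mg/L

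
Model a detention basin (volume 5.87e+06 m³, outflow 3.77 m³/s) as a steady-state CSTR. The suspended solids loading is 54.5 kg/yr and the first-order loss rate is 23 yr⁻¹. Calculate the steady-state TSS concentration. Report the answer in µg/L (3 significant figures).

0.215 µg/L

Outflow Q = 3.77 m³/s × 3.156e+07 s/yr = 1.19e+08 m³/yr.
Steady-state CSTR mass balance: W = Q·C + k·V·C, so C = W/(Q + kV).
Q + kV = 1.19e+08 + 23·5.87e+06 = 2.54e+08 m³/yr.
C = 54.5/2.54e+08 = 2.146e-07 kg/m³ = 0.0002146 mg/L = 0.2146 µg/L.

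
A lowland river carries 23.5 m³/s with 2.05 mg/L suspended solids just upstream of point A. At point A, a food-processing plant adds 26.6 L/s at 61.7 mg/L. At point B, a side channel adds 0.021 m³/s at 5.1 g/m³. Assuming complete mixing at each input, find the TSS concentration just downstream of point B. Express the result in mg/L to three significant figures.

26.6 L/s = 0.0266 m³/s.
After input A: C = (23.5·2.05 + 0.0266·61.7) / 23.53 = 2.117 mg/L.
After input B: C = (23.53·2.117 + 0.021·5.1) / 23.55 = 2.12 mg/L.

2.12 mg/L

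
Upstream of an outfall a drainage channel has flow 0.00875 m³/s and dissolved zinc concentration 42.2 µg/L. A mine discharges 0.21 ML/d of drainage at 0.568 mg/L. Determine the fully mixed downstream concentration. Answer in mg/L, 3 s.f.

0.157 mg/L

0.21 ML/d = 0.002431 m³/s.
42.2 µg/L = 0.0422 mg/L.
Conservation of mass across the mixing zone: C = (0.002431·0.568 + 0.00875·0.0422) / (0.002431 + 0.00875) = 0.00175/0.01118 = 0.1565 mg/L.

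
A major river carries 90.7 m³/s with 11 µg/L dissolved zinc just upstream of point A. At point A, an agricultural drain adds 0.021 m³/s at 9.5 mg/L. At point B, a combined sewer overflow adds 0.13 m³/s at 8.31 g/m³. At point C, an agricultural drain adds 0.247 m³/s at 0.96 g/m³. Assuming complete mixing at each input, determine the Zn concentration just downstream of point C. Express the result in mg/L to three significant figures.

11 µg/L = 0.011 mg/L.
After input A: C = (90.7·0.011 + 0.021·9.5) / 90.72 = 0.0132 mg/L.
After input B: C = (90.72·0.0132 + 0.13·8.31) / 90.85 = 0.02507 mg/L.
After input C: C = (90.85·0.02507 + 0.247·0.96) / 91.1 = 0.0276 mg/L.

0.0276 mg/L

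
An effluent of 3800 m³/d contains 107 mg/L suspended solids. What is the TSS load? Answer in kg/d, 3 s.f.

3800 m³/d = 0.04398 m³/s.
Mass flux = Q·C = 0.04398 m³/s × 107 g/m³ = 4.706 g/s.
= 4.706 g/s × 86.4 = 406.6 kg/d.

407 kg/d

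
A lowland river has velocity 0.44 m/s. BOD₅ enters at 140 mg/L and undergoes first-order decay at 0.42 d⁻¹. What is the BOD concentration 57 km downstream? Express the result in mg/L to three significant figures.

74.6 mg/L

Travel time t = 57 km / 0.44 m/s = 5.7e+04/0.44 = 1.295e+05 s = 1.499 d.
First-order decay: C = 140·exp(−0.42·1.499) = 140·0.5327 = 74.58 mg/L.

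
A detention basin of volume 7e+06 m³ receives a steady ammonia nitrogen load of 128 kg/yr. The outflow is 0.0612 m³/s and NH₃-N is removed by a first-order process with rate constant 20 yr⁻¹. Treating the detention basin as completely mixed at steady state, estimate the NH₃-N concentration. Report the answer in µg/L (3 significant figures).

0.902 µg/L

Outflow Q = 0.0612 m³/s × 3.156e+07 s/yr = 1.931e+06 m³/yr.
Steady-state CSTR mass balance: W = Q·C + k·V·C, so C = W/(Q + kV).
Q + kV = 1.931e+06 + 20·7e+06 = 1.419e+08 m³/yr.
C = 128/1.419e+08 = 9.018e-07 kg/m³ = 0.0009018 mg/L = 0.9018 µg/L.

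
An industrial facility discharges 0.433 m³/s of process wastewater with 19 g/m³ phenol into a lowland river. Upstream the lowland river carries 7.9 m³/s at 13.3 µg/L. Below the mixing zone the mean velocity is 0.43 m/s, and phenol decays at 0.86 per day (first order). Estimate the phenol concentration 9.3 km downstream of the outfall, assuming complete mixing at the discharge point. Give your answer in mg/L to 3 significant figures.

0.806 mg/L

13.3 µg/L = 0.0133 mg/L.
After complete mixing, C₀ = (0.433·19 + 7.9·0.0133) / 8.333 = 0.9999 mg/L.
Travel time t = 9300 m / 0.43 m/s = 2.163e+04 s = 0.2503 d.
C = 0.9999·exp(−0.86·0.2503) = 0.9999·0.8063 = 0.8062 mg/L.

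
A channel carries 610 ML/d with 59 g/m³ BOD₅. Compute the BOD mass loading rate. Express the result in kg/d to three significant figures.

36000 kg/d

610 ML/d = 7.06 m³/s.
Mass flux = Q·C = 7.06 m³/s × 59 g/m³ = 416.6 g/s.
= 416.6 g/s × 86.4 = 3.599e+04 kg/d.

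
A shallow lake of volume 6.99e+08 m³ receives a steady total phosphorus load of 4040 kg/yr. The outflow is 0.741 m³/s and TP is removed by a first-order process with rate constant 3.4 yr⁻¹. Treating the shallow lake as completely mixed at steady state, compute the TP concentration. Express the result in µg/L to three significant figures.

Outflow Q = 0.741 m³/s × 3.156e+07 s/yr = 2.338e+07 m³/yr.
Steady-state CSTR mass balance: W = Q·C + k·V·C, so C = W/(Q + kV).
Q + kV = 2.338e+07 + 3.4·6.99e+08 = 2.4e+09 m³/yr.
C = 4040/2.4e+09 = 1.683e-06 kg/m³ = 0.001683 mg/L = 1.683 µg/L.

1.68 µg/L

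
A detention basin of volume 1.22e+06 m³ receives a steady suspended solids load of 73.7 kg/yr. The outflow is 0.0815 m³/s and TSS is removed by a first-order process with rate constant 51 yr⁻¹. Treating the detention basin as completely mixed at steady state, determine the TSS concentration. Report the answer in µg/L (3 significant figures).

1.14 µg/L

Outflow Q = 0.0815 m³/s × 3.156e+07 s/yr = 2.572e+06 m³/yr.
Steady-state CSTR mass balance: W = Q·C + k·V·C, so C = W/(Q + kV).
Q + kV = 2.572e+06 + 51·1.22e+06 = 6.479e+07 m³/yr.
C = 73.7/6.479e+07 = 1.137e-06 kg/m³ = 0.001137 mg/L = 1.137 µg/L.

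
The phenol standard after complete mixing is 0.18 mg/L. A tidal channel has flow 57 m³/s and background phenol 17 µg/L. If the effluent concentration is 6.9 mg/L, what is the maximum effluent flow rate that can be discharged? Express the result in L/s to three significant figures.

17 µg/L = 0.017 mg/L.
Mass balance at complete mixing: C_std·(Q_w + Q_r) = Q_w·C_e + Q_r·C_b.
Rearranging, Q_w = Q_r·(C_std − C_b)/(C_e − C_std) = 57·(0.18 − 0.017) / (6.9 − 0.18) = 1.383 m³/s.
= 1383 L/s.

1380 L/s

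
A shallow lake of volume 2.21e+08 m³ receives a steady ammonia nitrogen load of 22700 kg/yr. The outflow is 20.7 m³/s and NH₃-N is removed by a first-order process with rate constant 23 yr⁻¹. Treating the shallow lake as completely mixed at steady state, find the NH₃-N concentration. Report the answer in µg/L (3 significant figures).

3.96 µg/L

Outflow Q = 20.7 m³/s × 3.156e+07 s/yr = 6.532e+08 m³/yr.
Steady-state CSTR mass balance: W = Q·C + k·V·C, so C = W/(Q + kV).
Q + kV = 6.532e+08 + 23·2.21e+08 = 5.736e+09 m³/yr.
C = 22700/5.736e+09 = 3.957e-06 kg/m³ = 0.003957 mg/L = 3.957 µg/L.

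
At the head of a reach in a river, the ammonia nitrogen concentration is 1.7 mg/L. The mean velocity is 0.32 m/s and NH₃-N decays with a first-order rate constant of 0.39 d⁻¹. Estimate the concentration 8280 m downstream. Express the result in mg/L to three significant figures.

1.51 mg/L

Travel time t = 8280 m / 0.32 m/s = 8280/0.32 = 2.588e+04 s = 0.2995 d.
First-order decay: C = 1.7·exp(−0.39·0.2995) = 1.7·0.8898 = 1.513 mg/L.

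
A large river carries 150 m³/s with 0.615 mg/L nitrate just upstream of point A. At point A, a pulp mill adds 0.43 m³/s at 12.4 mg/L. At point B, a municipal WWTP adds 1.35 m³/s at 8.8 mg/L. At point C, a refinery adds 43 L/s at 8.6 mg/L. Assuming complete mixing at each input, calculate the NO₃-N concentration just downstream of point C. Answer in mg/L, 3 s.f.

After input A: C = (150·0.615 + 0.43·12.4) / 150.4 = 0.6487 mg/L.
After input B: C = (150.4·0.6487 + 1.35·8.8) / 151.8 = 0.7212 mg/L.
43 L/s = 0.043 m³/s.
After input C: C = (151.8·0.7212 + 0.043·8.6) / 151.8 = 0.7234 mg/L.

0.723 mg/L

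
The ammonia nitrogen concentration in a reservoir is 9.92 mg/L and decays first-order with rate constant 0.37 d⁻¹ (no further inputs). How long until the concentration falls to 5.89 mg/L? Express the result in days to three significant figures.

t = ln(C₀/C)/k = ln(9.92/5.89)/0.37 = 0.5213/0.37 = 1.409 d.

1.41 d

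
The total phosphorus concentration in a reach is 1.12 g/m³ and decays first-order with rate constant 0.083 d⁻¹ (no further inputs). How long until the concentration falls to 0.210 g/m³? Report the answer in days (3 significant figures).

t = ln(C₀/C)/k = ln(1.12/0.210)/0.083 = 1.674/0.083 = 20.17 d.

20.2 d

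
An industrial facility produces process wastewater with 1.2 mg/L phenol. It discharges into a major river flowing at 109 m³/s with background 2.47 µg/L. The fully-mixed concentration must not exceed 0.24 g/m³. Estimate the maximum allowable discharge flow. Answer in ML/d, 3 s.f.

2330 ML/d

2.47 µg/L = 0.00247 mg/L.
Mass balance at complete mixing: C_std·(Q_w + Q_r) = Q_w·C_e + Q_r·C_b.
Rearranging, Q_w = Q_r·(C_std − C_b)/(C_e − C_std) = 109·(0.24 − 0.00247) / (1.2 − 0.24) = 26.97 m³/s.
= 2330 ML/d.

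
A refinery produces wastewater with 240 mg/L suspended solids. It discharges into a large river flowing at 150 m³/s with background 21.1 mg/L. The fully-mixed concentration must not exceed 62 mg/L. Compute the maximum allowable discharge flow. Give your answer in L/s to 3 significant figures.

34500 L/s

Mass balance at complete mixing: C_std·(Q_w + Q_r) = Q_w·C_e + Q_r·C_b.
Rearranging, Q_w = Q_r·(C_std − C_b)/(C_e − C_std) = 150·(62 − 21.1) / (240 − 62) = 34.47 m³/s.
= 3.447e+04 L/s.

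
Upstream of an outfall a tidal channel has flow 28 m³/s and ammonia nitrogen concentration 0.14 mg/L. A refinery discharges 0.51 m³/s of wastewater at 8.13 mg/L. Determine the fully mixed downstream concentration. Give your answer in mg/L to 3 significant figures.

0.283 mg/L

Flow-weighted mixing gives C = (0.51·8.13 + 28·0.14) / (0.51 + 28) = 8.066/28.51 = 0.2829 mg/L.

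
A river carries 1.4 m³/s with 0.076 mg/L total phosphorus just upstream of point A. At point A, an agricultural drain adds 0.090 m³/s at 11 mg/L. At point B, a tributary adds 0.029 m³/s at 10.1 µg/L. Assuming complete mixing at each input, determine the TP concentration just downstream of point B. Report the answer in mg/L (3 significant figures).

After input A: C = (1.4·0.076 + 0.09·11) / 1.49 = 0.7358 mg/L.
10.1 µg/L = 0.0101 mg/L.
After input B: C = (1.49·0.7358 + 0.029·0.0101) / 1.519 = 0.722 mg/L.

0.722 mg/L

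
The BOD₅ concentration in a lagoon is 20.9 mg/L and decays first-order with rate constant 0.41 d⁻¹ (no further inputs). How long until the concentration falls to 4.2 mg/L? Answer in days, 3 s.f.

3.91 d

t = ln(C₀/C)/k = ln(20.9/4.2)/0.41 = 1.605/0.41 = 3.914 d.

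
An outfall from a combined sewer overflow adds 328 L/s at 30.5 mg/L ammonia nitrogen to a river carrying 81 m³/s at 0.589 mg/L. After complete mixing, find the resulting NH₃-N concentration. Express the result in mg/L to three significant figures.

0.710 mg/L

328 L/s = 0.328 m³/s.
Conservation of mass across the mixing zone: C = (0.328·30.5 + 81·0.589) / (0.328 + 81) = 57.71/81.33 = 0.7096 mg/L.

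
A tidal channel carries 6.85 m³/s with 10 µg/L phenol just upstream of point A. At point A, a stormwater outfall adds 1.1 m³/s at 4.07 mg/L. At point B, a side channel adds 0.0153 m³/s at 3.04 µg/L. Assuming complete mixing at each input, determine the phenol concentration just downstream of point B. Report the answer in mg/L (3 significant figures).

0.571 mg/L

10 µg/L = 0.01 mg/L.
After input A: C = (6.85·0.01 + 1.1·4.07) / 7.95 = 0.5718 mg/L.
3.04 µg/L = 0.00304 mg/L.
After input B: C = (7.95·0.5718 + 0.0153·0.00304) / 7.965 = 0.5707 mg/L.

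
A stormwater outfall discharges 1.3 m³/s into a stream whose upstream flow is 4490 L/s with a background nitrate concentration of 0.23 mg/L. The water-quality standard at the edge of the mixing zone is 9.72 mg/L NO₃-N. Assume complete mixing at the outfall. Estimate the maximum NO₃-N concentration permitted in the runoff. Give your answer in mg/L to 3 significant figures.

4490 L/s = 4.49 m³/s.
Mass balance: 9.72·5.79 = 1.3·Cₑ + 4.49·0.23.
Cₑ = (56.28 − 1.033) / 1.3 = 42.5 mg/L.

42.5 mg/L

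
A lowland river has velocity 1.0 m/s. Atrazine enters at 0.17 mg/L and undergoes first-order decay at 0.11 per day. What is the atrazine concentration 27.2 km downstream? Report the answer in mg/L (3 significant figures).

Travel time t = 27.2 km / 1.0 m/s = 2.72e+04/1.0 = 2.72e+04 s = 0.3148 d.
First-order decay: C = 0.17·exp(−0.11·0.3148) = 0.17·0.966 = 0.1642 mg/L.

0.164 mg/L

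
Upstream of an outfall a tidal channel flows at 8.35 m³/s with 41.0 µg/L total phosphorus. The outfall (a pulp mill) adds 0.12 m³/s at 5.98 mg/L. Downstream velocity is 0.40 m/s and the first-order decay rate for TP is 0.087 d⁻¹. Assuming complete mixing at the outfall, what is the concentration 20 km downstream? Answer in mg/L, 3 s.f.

41.0 µg/L = 0.041 mg/L.
After complete mixing, C₀ = (0.12·5.98 + 8.35·0.041) / 8.47 = 0.1251 mg/L.
Travel time t = 2e+04 m / 0.40 m/s = 5e+04 s = 0.5787 d.
C = 0.1251·exp(−0.087·0.5787) = 0.1251·0.9509 = 0.119 mg/L.

0.119 mg/L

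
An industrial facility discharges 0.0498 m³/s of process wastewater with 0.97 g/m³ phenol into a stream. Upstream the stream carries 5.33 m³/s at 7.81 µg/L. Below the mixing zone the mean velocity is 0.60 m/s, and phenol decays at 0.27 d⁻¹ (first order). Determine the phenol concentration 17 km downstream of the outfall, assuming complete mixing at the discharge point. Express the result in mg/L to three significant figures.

7.81 µg/L = 0.00781 mg/L.
After complete mixing, C₀ = (0.0498·0.97 + 5.33·0.00781) / 5.38 = 0.01672 mg/L.
Travel time t = 1.7e+04 m / 0.60 m/s = 2.833e+04 s = 0.3279 d.
C = 0.01672·exp(−0.27·0.3279) = 0.01672·0.9153 = 0.0153 mg/L.

0.0153 mg/L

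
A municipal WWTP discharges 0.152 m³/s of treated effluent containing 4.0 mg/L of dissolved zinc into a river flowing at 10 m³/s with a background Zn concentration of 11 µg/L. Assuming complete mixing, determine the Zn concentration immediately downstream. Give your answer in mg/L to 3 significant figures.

11 µg/L = 0.011 mg/L.
By mass balance at complete mixing, C = (0.152·4 + 10·0.011) / (0.152 + 10) = 0.718/10.15 = 0.07072 mg/L.

0.0707 mg/L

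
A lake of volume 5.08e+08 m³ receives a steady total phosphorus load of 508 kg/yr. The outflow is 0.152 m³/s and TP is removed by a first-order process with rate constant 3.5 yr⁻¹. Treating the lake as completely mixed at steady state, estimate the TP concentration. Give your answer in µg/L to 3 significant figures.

Outflow Q = 0.152 m³/s × 3.156e+07 s/yr = 4.797e+06 m³/yr.
Steady-state CSTR mass balance: W = Q·C + k·V·C, so C = W/(Q + kV).
Q + kV = 4.797e+06 + 3.5·5.08e+08 = 1.783e+09 m³/yr.
C = 508/1.783e+09 = 2.849e-07 kg/m³ = 0.0002849 mg/L = 0.2849 µg/L.

0.285 µg/L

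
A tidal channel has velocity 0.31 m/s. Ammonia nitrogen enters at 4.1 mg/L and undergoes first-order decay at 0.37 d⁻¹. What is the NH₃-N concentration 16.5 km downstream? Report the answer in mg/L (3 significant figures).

Travel time t = 16.5 km / 0.31 m/s = 1.65e+04/0.31 = 5.323e+04 s = 0.616 d.
First-order decay: C = 4.1·exp(−0.37·0.616) = 4.1·0.7962 = 3.264 mg/L.

3.26 mg/L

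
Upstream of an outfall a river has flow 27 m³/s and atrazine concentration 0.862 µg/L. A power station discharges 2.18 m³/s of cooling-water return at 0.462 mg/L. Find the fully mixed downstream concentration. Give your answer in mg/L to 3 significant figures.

0.862 µg/L = 0.000862 mg/L.
Flow-weighted mixing gives C = (2.18·0.462 + 27·0.000862) / (2.18 + 27) = 1.03/29.18 = 0.03531 mg/L.

0.0353 mg/L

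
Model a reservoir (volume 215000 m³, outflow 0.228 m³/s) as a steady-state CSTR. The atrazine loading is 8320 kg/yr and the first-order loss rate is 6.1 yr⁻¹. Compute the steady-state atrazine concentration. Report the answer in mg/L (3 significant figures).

Outflow Q = 0.228 m³/s × 3.156e+07 s/yr = 7.195e+06 m³/yr.
Steady-state CSTR mass balance: W = Q·C + k·V·C, so C = W/(Q + kV).
Q + kV = 7.195e+06 + 6.1·215000 = 8.507e+06 m³/yr.
C = 8320/8.507e+06 = 0.0009781 kg/m³ = 0.9781 mg/L.

0.978 mg/L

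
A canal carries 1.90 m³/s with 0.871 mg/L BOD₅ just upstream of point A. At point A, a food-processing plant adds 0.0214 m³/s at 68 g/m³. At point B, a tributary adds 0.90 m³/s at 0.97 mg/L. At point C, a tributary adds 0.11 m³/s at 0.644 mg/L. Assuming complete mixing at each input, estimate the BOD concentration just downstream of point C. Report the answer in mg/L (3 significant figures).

1.38 mg/L

After input A: C = (1.9·0.871 + 0.0214·68) / 1.921 = 1.619 mg/L.
After input B: C = (1.921·1.619 + 0.9·0.97) / 2.821 = 1.412 mg/L.
After input C: C = (2.821·1.412 + 0.11·0.644) / 2.931 = 1.383 mg/L.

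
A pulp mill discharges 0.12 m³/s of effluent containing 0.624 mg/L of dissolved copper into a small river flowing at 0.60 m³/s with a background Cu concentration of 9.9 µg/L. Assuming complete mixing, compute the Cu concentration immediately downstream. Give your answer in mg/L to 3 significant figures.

9.9 µg/L = 0.0099 mg/L.
Flow-weighted mixing gives C = (0.12·0.624 + 0.6·0.0099) / (0.12 + 0.6) = 0.08082/0.72 = 0.1123 mg/L.

0.112 mg/L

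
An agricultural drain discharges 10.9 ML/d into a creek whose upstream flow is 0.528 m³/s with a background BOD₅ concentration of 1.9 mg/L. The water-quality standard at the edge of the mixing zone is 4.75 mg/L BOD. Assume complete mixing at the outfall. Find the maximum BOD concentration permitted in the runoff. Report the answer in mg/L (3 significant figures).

10.9 ML/d = 0.1262 m³/s.
Mass balance: 4.75·0.6542 = 0.1262·Cₑ + 0.528·1.9.
Cₑ = (3.107 − 1.003) / 0.1262 = 16.68 mg/L.

16.7 mg/L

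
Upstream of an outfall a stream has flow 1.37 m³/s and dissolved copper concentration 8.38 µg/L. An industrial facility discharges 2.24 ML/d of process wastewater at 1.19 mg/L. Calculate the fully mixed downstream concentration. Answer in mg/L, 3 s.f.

2.24 ML/d = 0.02593 m³/s.
8.38 µg/L = 0.00838 mg/L.
By mass balance at complete mixing, C = (0.02593·1.19 + 1.37·0.00838) / (0.02593 + 1.37) = 0.04233/1.396 = 0.03033 mg/L.

0.0303 mg/L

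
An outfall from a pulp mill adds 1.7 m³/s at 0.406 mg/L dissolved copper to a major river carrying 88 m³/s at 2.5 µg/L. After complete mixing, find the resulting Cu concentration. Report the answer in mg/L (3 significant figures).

2.5 µg/L = 0.0025 mg/L.
Conservation of mass across the mixing zone: C = (1.7·0.406 + 88·0.0025) / (1.7 + 88) = 0.9102/89.7 = 0.01015 mg/L.

0.0101 mg/L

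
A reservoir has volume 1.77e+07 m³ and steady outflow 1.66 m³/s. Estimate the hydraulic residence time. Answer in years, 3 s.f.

0.338 yr

Q = 1.66 m³/s × 3.156e+07 s/yr = 5.239e+07 m³/yr.
Hydraulic residence time τ = V/Q = 1.77e+07/5.239e+07 = 0.3379 yr.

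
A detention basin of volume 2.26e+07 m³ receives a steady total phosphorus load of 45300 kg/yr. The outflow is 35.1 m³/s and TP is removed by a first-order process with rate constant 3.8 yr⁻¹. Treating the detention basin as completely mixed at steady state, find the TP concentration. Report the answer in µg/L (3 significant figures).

Outflow Q = 35.1 m³/s × 3.156e+07 s/yr = 1.108e+09 m³/yr.
Steady-state CSTR mass balance: W = Q·C + k·V·C, so C = W/(Q + kV).
Q + kV = 1.108e+09 + 3.8·2.26e+07 = 1.194e+09 m³/yr.
C = 45300/1.194e+09 = 3.795e-05 kg/m³ = 0.03795 mg/L = 37.95 µg/L.

38.0 µg/L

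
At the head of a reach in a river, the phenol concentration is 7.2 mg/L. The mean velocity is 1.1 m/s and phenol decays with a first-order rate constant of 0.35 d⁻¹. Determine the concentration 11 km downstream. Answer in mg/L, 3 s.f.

6.91 mg/L

Travel time t = 11 km / 1.1 m/s = 1.1e+04/1.1 = 1e+04 s = 0.1157 d.
First-order decay: C = 7.2·exp(−0.35·0.1157) = 7.2·0.9603 = 6.914 mg/L.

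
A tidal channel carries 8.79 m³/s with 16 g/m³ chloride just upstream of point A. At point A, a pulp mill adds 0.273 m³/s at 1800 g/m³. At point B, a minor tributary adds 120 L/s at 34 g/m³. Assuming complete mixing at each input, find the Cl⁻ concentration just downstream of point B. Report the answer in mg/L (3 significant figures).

After input A: C = (8.79·16 + 0.273·1800) / 9.063 = 69.74 mg/L.
120 L/s = 0.12 m³/s.
After input B: C = (9.063·69.74 + 0.12·34) / 9.183 = 69.27 mg/L.

69.3 mg/L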